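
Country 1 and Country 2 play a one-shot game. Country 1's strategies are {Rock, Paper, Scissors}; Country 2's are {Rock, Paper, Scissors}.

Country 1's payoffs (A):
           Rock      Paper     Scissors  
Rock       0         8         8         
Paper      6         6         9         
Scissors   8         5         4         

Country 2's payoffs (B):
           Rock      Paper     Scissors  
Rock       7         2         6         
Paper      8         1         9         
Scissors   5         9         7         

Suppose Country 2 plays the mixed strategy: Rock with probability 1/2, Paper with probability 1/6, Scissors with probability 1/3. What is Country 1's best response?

Paper

Country 1's best reply maximizes expected payoff against the mix.
Rock: (1/2)·0 + (1/6)·8 + (1/3)·8 = 4
Paper: (1/2)·6 + (1/6)·6 + (1/3)·9 = 7
Scissors: (1/2)·8 + (1/6)·5 + (1/3)·4 = 37/6
Highest expected payoff is 7, from Paper.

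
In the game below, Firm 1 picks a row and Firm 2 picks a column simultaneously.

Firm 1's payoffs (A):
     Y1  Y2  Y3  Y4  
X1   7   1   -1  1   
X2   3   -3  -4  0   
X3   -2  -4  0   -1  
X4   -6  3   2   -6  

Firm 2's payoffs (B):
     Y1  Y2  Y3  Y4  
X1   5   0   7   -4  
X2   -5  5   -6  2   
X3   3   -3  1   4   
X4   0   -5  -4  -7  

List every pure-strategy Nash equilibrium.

Check mutual best responses: a cell is a NE iff neither player can gain by unilaterally deviating.
Firm 1's best responses — vs Y1: X1 (payoff 7); vs Y2: X4 (payoff 3); vs Y3: X4 (payoff 2); vs Y4: X1 (payoff 1).
Firm 2's best responses — vs X1: Y3 (payoff 7); vs X2: Y2 (payoff 5); vs X3: Y4 (payoff 4); vs X4: Y1 (payoff 0).
No cell has both players best-responding. For instance, Firm 1's best reply to Y4 is X1, but against X1 Firm 2 prefers Y3 over Y4.

There is no pure-strategy Nash equilibrium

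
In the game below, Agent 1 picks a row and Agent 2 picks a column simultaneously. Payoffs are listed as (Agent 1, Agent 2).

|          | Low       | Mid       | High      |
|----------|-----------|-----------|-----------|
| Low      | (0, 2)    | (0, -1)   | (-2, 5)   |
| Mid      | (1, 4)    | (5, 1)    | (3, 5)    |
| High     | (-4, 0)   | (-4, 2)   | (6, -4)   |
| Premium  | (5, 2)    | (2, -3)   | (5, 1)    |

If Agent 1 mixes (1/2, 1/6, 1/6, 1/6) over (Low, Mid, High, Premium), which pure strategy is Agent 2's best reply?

High

Agent 2's best reply maximizes expected payoff against the mix.
Low: (1/2)·2 + (1/6)·4 + (1/6)·0 + (1/6)·2 = 2
Mid: (1/2)·(-1) + (1/6)·1 + (1/6)·2 + (1/6)·(-3) = -1/2
High: (1/2)·5 + (1/6)·5 + (1/6)·(-4) + (1/6)·1 = 17/6
Highest expected payoff is 17/6, from High.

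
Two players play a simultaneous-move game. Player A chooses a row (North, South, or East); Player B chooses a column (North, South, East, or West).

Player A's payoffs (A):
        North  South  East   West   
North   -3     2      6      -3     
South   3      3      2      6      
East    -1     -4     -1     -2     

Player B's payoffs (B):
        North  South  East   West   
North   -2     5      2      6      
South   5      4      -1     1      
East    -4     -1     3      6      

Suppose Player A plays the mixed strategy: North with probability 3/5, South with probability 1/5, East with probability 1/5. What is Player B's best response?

West

Player B's best reply maximizes expected payoff against the mix.
North: (3/5)·(-2) + (1/5)·5 + (1/5)·(-4) = -1
South: (3/5)·5 + (1/5)·4 + (1/5)·(-1) = 18/5
East: (3/5)·2 + (1/5)·(-1) + (1/5)·3 = 8/5
West: (3/5)·6 + (1/5)·1 + (1/5)·6 = 5
Highest expected payoff is 5, from West.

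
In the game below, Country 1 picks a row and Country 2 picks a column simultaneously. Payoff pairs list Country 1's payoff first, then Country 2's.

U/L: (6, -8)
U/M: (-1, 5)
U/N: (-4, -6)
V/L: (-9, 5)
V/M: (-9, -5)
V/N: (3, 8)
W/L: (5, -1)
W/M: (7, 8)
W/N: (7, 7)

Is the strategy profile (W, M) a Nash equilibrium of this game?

Yes

Holding Country 2 at M: Country 1 gets 7 from W, versus -1 from U, -9 from V. No profitable deviation for Country 1.
Holding Country 1 at W: Country 2 gets 8 from M, versus -1 from L, 7 from N. No profitable deviation for Country 2 either.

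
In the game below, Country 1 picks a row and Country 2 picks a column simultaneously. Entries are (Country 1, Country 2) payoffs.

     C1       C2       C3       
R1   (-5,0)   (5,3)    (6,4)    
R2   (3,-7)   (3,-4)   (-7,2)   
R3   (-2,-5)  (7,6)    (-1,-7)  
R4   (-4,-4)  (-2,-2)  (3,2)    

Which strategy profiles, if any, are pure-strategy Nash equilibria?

(R1, C3) and (R3, C2)

Check mutual best responses: a cell is a NE iff neither player can gain by unilaterally deviating.
Country 1's best responses — vs C1: R2 (payoff 3); vs C2: R3 (payoff 7); vs C3: R1 (payoff 6).
Country 2's best responses — vs R1: C3 (payoff 4); vs R2: C3 (payoff 2); vs R3: C2 (payoff 6); vs R4: C3 (payoff 2).
Mutual best responses occur at (R1, C3) and (R3, C2); at each, neither player gains by switching.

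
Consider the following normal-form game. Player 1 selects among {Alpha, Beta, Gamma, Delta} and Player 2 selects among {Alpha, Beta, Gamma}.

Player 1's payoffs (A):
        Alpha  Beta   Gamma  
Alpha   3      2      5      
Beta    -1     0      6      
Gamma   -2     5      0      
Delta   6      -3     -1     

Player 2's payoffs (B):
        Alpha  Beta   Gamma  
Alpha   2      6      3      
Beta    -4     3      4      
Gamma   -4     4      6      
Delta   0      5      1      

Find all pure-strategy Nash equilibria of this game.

A profile is a Nash equilibrium when each player is best-responding to the other.
Player 1's best responses — vs Alpha: Delta (payoff 6); vs Beta: Gamma (payoff 5); vs Gamma: Beta (payoff 6).
Player 2's best responses — vs Alpha: Beta (payoff 6); vs Beta: Gamma (payoff 4); vs Gamma: Gamma (payoff 6); vs Delta: Beta (payoff 5).
The only mutual best response is (Beta, Gamma); neither player gains by switching there.

(Beta, Gamma)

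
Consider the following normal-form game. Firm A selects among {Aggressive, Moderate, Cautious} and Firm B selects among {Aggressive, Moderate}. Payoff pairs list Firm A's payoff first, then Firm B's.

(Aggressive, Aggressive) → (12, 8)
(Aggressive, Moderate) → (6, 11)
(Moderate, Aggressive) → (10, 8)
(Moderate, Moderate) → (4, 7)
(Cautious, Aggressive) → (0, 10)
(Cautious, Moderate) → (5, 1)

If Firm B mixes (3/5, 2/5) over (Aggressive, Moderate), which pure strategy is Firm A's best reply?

Aggressive

Compute Firm A's expected payoff from each pure strategy against the given mix.
Aggressive: (3/5)·12 + (2/5)·6 = 48/5
Moderate: (3/5)·10 + (2/5)·4 = 38/5
Cautious: (3/5)·0 + (2/5)·5 = 2
Highest expected payoff is 48/5, from Aggressive.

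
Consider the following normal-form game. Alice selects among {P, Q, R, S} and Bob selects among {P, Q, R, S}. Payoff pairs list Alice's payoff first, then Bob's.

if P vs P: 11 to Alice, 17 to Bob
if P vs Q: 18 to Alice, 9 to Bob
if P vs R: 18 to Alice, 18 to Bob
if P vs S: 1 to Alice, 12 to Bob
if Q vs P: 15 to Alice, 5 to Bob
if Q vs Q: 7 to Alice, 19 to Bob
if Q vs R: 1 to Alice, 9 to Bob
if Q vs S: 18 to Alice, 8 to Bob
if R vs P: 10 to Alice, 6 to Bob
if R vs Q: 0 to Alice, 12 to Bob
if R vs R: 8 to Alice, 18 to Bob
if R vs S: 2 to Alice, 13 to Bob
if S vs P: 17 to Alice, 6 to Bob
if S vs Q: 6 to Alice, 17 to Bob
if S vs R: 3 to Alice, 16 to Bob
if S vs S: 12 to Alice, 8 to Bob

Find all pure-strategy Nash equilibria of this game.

Check mutual best responses: a cell is a NE iff neither player can gain by unilaterally deviating.
Alice's best responses — vs P: S (payoff 17); vs Q: P (payoff 18); vs R: P (payoff 18); vs S: Q (payoff 18).
Bob's best responses — vs P: R (payoff 18); vs Q: Q (payoff 19); vs R: R (payoff 18); vs S: Q (payoff 17).
The only mutual best response is (P, R); neither player gains by switching there.

(P, R)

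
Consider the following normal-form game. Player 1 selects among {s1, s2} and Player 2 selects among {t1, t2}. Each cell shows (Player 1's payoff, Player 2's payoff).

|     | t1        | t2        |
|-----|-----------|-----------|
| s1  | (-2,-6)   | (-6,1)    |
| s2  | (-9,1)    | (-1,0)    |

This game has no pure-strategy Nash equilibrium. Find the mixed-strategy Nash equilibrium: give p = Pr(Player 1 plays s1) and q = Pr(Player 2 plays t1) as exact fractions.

Each player's mixing probability is pinned down by making the *other* player indifferent.
Player 2 indifferent between t1 and t2: p·(-6) + (1−p)·1 = p·1 + (1−p)·0 ⟹ 1 + (-7)p = 0 + 1p ⟹ p = 1/8.
Player 1 indifferent between s1 and s2: q·(-2) + (1−q)·(-6) = q·(-9) + (1−q)·(-1) ⟹ (-6) + 4q = (-1) + (-8)q ⟹ q = 5/12.

p = 1/8, q = 5/12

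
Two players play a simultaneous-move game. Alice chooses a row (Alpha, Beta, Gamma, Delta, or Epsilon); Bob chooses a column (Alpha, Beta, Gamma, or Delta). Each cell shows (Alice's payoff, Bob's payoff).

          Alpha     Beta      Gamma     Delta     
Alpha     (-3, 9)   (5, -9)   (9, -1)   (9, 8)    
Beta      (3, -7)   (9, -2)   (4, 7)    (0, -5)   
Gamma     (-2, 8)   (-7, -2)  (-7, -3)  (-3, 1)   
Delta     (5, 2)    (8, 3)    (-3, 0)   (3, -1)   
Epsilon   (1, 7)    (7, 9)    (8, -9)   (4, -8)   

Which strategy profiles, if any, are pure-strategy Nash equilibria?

Check mutual best responses: a cell is a NE iff neither player can gain by unilaterally deviating.
Alice's best responses — vs Alpha: Delta (payoff 5); vs Beta: Beta (payoff 9); vs Gamma: Alpha (payoff 9); vs Delta: Alpha (payoff 9).
Bob's best responses — vs Alpha: Alpha (payoff 9); vs Beta: Gamma (payoff 7); vs Gamma: Alpha (payoff 8); vs Delta: Beta (payoff 3); vs Epsilon: Beta (payoff 9).
No cell has both players best-responding. For instance, Alice's best reply to Beta is Beta, but against Beta Bob prefers Gamma over Beta.

No pure-strategy Nash equilibrium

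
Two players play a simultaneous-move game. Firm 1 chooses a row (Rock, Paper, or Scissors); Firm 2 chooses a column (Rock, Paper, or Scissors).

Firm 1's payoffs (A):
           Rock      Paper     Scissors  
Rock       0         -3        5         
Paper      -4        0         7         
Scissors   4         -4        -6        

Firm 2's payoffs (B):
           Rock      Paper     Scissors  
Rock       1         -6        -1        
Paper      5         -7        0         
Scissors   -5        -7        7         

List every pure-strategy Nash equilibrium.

Find each player's best response to every opponent strategy; NE are the intersections.
Firm 1's best responses — vs Rock: Scissors (payoff 4); vs Paper: Paper (payoff 0); vs Scissors: Paper (payoff 7).
Firm 2's best responses — vs Rock: Rock (payoff 1); vs Paper: Rock (payoff 5); vs Scissors: Scissors (payoff 7).
No cell has both players best-responding. For instance, Firm 1's best reply to Rock is Scissors, but against Scissors Firm 2 prefers Scissors over Rock.

There is no pure-strategy Nash equilibrium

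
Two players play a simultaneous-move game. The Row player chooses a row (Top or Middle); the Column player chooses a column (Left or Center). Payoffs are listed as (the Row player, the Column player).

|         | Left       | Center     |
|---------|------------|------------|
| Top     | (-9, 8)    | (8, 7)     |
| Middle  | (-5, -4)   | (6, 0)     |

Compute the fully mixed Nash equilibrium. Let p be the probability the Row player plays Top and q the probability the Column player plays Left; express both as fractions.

Each player's mixing probability is pinned down by making the *other* player indifferent.
The Column player indifferent between Left and Center: p·8 + (1−p)·(-4) = p·7 + (1−p)·0 ⟹ (-4) + 12p = 0 + 7p ⟹ p = 4/5.
The Row player indifferent between Top and Middle: q·(-9) + (1−q)·8 = q·(-5) + (1−q)·6 ⟹ 8 + (-17)q = 6 + (-11)q ⟹ q = 1/3.

p = 4/5, q = 1/3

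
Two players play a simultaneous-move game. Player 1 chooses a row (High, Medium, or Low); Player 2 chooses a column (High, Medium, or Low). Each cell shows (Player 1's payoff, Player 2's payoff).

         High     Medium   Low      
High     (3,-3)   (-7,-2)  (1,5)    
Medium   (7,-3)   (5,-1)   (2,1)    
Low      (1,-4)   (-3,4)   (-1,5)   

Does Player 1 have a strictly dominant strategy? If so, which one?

Check whether one of Player 1's strategies beats all alternatives regardless of what the opponent does.
Medium strictly dominates: vs High: 7 > each of {3, 1}; vs Medium: 5 > each of {-7, -3}; vs Low: 2 > each of {1, -1}.

Medium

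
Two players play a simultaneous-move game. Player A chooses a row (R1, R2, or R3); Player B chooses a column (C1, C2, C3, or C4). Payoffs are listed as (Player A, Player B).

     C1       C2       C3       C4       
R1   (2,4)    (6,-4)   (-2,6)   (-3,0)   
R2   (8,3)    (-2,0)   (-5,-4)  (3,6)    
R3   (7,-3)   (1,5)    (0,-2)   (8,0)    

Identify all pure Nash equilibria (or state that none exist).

There is no pure-strategy Nash equilibrium

Find each player's best response to every opponent strategy; NE are the intersections.
Player A's best responses — vs C1: R2 (payoff 8); vs C2: R1 (payoff 6); vs C3: R3 (payoff 0); vs C4: R3 (payoff 8).
Player B's best responses — vs R1: C3 (payoff 6); vs R2: C4 (payoff 6); vs R3: C2 (payoff 5).
No cell has both players best-responding. For instance, Player A's best reply to C2 is R1, but against R1 Player B prefers C3 over C2.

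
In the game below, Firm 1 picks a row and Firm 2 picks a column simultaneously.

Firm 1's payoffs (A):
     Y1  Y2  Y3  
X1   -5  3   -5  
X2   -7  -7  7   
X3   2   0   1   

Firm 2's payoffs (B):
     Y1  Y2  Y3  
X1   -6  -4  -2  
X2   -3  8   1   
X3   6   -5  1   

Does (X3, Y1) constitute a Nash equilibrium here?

Holding Firm 2 at Y1: Firm 1 gets 2 from X3, versus -5 from X1, -7 from X2. No profitable deviation for Firm 1.
Holding Firm 1 at X3: Firm 2 gets 6 from Y1, versus -5 from Y2, 1 from Y3. No profitable deviation for Firm 2 either.

Yes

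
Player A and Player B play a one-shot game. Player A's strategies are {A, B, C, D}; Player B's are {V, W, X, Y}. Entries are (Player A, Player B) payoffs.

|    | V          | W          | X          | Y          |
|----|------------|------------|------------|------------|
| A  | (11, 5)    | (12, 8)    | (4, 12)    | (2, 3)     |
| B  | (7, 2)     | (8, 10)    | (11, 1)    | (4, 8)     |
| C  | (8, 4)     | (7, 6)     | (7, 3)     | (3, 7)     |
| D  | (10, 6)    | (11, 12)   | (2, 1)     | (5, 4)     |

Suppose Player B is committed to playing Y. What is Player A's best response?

D

With Player B fixed at Y, Player A's payoffs are: A → 2, B → 4, C → 3, D → 5.
The maximum is 5, achieved by D.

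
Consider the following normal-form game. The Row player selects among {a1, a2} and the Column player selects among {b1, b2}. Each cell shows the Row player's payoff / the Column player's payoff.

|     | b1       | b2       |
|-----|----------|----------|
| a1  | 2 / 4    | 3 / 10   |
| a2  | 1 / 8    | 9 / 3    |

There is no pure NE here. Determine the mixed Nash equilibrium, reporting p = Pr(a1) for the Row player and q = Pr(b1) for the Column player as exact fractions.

In a mixed NE each player is indifferent between their pure strategies, so the opponent's mix sets the indifference.
The Column player indifferent between b1 and b2: p·4 + (1−p)·8 = p·10 + (1−p)·3 ⟹ 8 + (-4)p = 3 + 7p ⟹ p = 5/11.
The Row player indifferent between a1 and a2: q·2 + (1−q)·3 = q·1 + (1−q)·9 ⟹ 3 + (-1)q = 9 + (-8)q ⟹ q = 6/7.

p = 5/11, q = 6/7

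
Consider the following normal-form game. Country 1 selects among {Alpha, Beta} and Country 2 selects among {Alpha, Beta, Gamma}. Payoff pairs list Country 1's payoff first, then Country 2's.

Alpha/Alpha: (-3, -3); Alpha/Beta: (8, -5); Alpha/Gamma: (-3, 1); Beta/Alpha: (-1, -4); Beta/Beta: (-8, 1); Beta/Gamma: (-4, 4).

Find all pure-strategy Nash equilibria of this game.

A profile is a Nash equilibrium when each player is best-responding to the other.
Country 1's best responses — vs Alpha: Beta (payoff -1); vs Beta: Alpha (payoff 8); vs Gamma: Alpha (payoff -3).
Country 2's best responses — vs Alpha: Gamma (payoff 1); vs Beta: Gamma (payoff 4).
The only mutual best response is (Alpha, Gamma); neither player gains by switching there.

(Alpha, Gamma)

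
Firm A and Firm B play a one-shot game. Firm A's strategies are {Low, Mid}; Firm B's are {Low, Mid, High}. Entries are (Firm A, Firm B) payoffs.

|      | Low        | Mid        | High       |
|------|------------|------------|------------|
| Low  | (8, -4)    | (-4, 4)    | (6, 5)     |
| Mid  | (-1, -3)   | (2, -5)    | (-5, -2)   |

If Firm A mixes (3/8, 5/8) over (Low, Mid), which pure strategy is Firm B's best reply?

Compute Firm B's expected payoff from each pure strategy against the given mix.
Low: (3/8)·(-4) + (5/8)·(-3) = -27/8
Mid: (3/8)·4 + (5/8)·(-5) = -13/8
High: (3/8)·5 + (5/8)·(-2) = 5/8
Highest expected payoff is 5/8, from High.

High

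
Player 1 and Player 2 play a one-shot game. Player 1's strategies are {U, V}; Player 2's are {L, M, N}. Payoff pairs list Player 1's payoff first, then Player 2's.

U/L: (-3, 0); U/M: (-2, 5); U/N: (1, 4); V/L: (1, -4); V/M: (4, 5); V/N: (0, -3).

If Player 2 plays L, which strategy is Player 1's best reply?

V

With Player 2 fixed at L, Player 1's payoffs are: U → -3, V → 1.
The maximum is 1, achieved by V.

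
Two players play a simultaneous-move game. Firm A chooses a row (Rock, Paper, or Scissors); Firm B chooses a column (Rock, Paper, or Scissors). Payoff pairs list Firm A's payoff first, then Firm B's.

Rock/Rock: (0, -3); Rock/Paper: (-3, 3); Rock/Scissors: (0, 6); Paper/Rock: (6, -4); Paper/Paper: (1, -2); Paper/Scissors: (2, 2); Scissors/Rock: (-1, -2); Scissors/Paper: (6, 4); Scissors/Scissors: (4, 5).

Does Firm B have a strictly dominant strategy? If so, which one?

A strategy is strictly dominant if it gives Firm B a strictly higher payoff than every other strategy, against every choice by the opponent.
Scissors strictly dominates: vs Rock: 6 > each of {-3, 3}; vs Paper: 2 > each of {-4, -2}; vs Scissors: 5 > each of {-2, 4}.

Scissors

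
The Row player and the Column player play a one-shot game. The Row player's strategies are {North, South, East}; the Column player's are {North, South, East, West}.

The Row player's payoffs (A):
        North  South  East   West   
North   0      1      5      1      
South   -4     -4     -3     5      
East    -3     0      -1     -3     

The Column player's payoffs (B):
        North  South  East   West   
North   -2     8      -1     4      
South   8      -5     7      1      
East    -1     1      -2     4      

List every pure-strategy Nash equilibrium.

A profile is a Nash equilibrium when each player is best-responding to the other.
The Row player's best responses — vs North: North (payoff 0); vs South: North (payoff 1); vs East: North (payoff 5); vs West: South (payoff 5).
The Column player's best responses — vs North: South (payoff 8); vs South: North (payoff 8); vs East: West (payoff 4).
The only mutual best response is (North, South); neither player gains by switching there.

(North, South)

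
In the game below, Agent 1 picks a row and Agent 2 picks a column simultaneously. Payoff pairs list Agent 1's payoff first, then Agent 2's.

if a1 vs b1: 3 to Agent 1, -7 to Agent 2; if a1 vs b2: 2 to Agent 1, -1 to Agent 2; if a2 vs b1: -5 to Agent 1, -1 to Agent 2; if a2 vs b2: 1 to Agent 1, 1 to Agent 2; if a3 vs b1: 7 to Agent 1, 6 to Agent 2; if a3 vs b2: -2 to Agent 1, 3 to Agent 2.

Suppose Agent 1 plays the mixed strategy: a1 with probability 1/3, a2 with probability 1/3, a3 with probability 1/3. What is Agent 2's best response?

Agent 2's best reply maximizes expected payoff against the mix.
b1: (1/3)·(-7) + (1/3)·(-1) + (1/3)·6 = -2/3
b2: (1/3)·(-1) + (1/3)·1 + (1/3)·3 = 1
Highest expected payoff is 1, from b2.

b2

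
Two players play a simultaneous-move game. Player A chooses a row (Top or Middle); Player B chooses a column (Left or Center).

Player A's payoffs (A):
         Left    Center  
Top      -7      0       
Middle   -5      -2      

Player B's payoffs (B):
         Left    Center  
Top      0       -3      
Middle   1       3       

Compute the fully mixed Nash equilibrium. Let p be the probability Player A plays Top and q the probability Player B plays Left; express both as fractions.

p = 2/5, q = 1/2

In a mixed NE each player is indifferent between their pure strategies, so the opponent's mix sets the indifference.
Player B indifferent between Left and Center: p·0 + (1−p)·1 = p·(-3) + (1−p)·3 ⟹ 1 + (-1)p = 3 + (-6)p ⟹ p = 2/5.
Player A indifferent between Top and Middle: q·(-7) + (1−q)·0 = q·(-5) + (1−q)·(-2) ⟹ 0 + (-7)q = (-2) + (-3)q ⟹ q = 1/2.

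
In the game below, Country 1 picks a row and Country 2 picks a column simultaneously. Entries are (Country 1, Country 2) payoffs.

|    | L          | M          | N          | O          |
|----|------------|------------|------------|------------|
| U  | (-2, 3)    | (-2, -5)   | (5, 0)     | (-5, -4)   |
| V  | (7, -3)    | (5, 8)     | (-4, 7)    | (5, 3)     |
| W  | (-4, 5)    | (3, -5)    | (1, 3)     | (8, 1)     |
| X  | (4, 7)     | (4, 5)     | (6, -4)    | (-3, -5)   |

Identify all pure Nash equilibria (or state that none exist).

A profile is a Nash equilibrium when each player is best-responding to the other.
Country 1's best responses — vs L: V (payoff 7); vs M: V (payoff 5); vs N: X (payoff 6); vs O: W (payoff 8).
Country 2's best responses — vs U: L (payoff 3); vs V: M (payoff 8); vs W: L (payoff 5); vs X: L (payoff 7).
The only mutual best response is (V, M); neither player gains by switching there.

(V, M)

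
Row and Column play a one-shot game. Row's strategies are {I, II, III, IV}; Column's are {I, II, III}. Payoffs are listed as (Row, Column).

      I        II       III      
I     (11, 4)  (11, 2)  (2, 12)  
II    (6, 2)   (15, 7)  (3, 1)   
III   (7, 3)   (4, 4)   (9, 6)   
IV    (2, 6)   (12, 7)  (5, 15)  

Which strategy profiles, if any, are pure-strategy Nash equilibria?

Find each player's best response to every opponent strategy; NE are the intersections.
Row's best responses — vs I: I (payoff 11); vs II: II (payoff 15); vs III: III (payoff 9).
Column's best responses — vs I: III (payoff 12); vs II: II (payoff 7); vs III: III (payoff 6); vs IV: III (payoff 15).
Mutual best responses occur at (II, II) and (III, III); at each, neither player gains by switching.

(II, II) and (III, III)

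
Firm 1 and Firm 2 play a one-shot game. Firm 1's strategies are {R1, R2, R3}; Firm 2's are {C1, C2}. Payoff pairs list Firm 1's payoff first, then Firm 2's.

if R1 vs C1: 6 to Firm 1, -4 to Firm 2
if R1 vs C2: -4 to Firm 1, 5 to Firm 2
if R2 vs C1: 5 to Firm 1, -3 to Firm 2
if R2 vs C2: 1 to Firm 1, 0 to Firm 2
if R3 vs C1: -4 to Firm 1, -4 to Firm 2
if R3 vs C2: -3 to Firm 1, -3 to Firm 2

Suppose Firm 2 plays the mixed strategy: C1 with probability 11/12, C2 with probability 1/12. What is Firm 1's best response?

R1

Firm 1's best reply maximizes expected payoff against the mix.
R1: (11/12)·6 + (1/12)·(-4) = 31/6
R2: (11/12)·5 + (1/12)·1 = 14/3
R3: (11/12)·(-4) + (1/12)·(-3) = -47/12
Highest expected payoff is 31/6, from R1.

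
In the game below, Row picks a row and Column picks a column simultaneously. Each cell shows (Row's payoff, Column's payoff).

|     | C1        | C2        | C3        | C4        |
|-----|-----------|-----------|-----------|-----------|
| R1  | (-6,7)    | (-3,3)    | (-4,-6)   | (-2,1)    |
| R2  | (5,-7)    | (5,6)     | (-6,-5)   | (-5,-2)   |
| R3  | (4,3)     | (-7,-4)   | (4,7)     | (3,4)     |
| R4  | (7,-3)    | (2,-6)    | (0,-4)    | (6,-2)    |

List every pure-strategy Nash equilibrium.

Check mutual best responses: a cell is a NE iff neither player can gain by unilaterally deviating.
Row's best responses — vs C1: R4 (payoff 7); vs C2: R2 (payoff 5); vs C3: R3 (payoff 4); vs C4: R4 (payoff 6).
Column's best responses — vs R1: C1 (payoff 7); vs R2: C2 (payoff 6); vs R3: C3 (payoff 7); vs R4: C4 (payoff -2).
Mutual best responses occur at (R2, C2), (R3, C3), and (R4, C4); at each, neither player gains by switching.

(R2, C2), (R3, C3), and (R4, C4)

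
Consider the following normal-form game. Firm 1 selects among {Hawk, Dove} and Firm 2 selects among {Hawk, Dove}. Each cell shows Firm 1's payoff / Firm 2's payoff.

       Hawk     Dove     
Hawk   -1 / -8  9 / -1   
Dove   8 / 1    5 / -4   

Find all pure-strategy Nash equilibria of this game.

(Hawk, Dove) and (Dove, Hawk)

Check mutual best responses: a cell is a NE iff neither player can gain by unilaterally deviating.
Firm 1's best responses — vs Hawk: Dove (payoff 8); vs Dove: Hawk (payoff 9).
Firm 2's best responses — vs Hawk: Dove (payoff -1); vs Dove: Hawk (payoff 1).
Mutual best responses occur at (Hawk, Dove) and (Dove, Hawk); at each, neither player gains by switching.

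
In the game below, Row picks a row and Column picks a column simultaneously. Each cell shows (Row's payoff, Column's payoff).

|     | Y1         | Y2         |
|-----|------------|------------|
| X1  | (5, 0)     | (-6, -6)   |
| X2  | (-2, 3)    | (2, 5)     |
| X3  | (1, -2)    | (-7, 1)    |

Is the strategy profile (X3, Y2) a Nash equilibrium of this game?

No

Holding Column at Y2: Row gets -7 from X3 but could get 2 by switching to X2. Row has a profitable deviation.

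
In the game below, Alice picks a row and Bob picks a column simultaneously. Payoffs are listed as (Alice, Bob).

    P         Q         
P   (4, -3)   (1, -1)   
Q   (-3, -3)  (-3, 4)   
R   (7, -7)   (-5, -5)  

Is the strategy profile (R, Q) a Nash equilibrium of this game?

No

Holding Bob at Q: Alice gets -5 from R but could get 1 by switching to P. Alice has a profitable deviation.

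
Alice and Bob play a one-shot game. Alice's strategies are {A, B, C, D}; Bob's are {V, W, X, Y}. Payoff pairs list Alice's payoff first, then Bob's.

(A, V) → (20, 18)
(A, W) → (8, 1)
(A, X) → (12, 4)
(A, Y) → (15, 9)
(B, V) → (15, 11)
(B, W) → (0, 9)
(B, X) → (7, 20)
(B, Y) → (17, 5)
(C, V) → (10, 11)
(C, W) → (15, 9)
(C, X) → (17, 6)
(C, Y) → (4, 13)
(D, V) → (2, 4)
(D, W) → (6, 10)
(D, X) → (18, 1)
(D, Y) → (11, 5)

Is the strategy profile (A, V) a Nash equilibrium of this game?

Yes

Holding Bob at V: Alice gets 20 from A, versus 15 from B, 10 from C, 2 from D. No profitable deviation for Alice.
Holding Alice at A: Bob gets 18 from V, versus 1 from W, 4 from X, 9 from Y. No profitable deviation for Bob either.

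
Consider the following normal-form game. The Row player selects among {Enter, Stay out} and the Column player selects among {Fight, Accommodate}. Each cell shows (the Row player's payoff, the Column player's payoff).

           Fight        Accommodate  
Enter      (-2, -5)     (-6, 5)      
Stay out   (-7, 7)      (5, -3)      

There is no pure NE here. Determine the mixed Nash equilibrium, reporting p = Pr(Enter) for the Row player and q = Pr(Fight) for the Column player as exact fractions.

Each player's mixing probability is pinned down by making the *other* player indifferent.
The Column player indifferent between Fight and Accommodate: p·(-5) + (1−p)·7 = p·5 + (1−p)·(-3) ⟹ 7 + (-12)p = (-3) + 8p ⟹ p = 1/2.
The Row player indifferent between Enter and Stay out: q·(-2) + (1−q)·(-6) = q·(-7) + (1−q)·5 ⟹ (-6) + 4q = 5 + (-12)q ⟹ q = 11/16.

p = 1/2, q = 11/16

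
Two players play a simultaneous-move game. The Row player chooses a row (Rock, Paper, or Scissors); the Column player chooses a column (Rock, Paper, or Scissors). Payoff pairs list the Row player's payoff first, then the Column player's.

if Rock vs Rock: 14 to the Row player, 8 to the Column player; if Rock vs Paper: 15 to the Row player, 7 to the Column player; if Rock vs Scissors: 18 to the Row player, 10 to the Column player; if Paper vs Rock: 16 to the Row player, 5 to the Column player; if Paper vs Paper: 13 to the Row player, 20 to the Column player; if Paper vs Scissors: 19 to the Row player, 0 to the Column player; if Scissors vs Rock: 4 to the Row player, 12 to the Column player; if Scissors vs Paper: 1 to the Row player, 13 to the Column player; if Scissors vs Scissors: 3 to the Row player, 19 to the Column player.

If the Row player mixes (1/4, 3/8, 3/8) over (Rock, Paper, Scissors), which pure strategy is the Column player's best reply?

The Column player's best reply maximizes expected payoff against the mix.
Rock: (1/4)·8 + (3/8)·5 + (3/8)·12 = 67/8
Paper: (1/4)·7 + (3/8)·20 + (3/8)·13 = 113/8
Scissors: (1/4)·10 + (3/8)·0 + (3/8)·19 = 77/8
Highest expected payoff is 113/8, from Paper.

Paper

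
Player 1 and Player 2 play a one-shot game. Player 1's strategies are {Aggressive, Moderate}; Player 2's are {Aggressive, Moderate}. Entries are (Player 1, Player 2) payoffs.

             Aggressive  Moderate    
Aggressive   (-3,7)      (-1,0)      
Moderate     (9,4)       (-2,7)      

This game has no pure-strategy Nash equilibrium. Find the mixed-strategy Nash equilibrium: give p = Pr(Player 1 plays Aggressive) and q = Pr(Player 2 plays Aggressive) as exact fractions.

p = 3/10, q = 1/13

In a mixed NE each player is indifferent between their pure strategies, so the opponent's mix sets the indifference.
Player 2 indifferent between Aggressive and Moderate: p·7 + (1−p)·4 = p·0 + (1−p)·7 ⟹ 4 + 3p = 7 + (-7)p ⟹ p = 3/10.
Player 1 indifferent between Aggressive and Moderate: q·(-3) + (1−q)·(-1) = q·9 + (1−q)·(-2) ⟹ (-1) + (-2)q = (-2) + 11q ⟹ q = 1/13.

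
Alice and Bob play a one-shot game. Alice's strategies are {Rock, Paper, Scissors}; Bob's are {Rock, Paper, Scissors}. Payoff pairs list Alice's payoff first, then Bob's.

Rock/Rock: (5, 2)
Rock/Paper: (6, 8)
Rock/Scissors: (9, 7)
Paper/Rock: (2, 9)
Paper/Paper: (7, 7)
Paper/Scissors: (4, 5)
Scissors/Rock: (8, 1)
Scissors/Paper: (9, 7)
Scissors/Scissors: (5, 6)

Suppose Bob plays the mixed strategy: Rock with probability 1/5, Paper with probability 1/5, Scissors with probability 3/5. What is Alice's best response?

Rock

Compute Alice's expected payoff from each pure strategy against the given mix.
Rock: (1/5)·5 + (1/5)·6 + (3/5)·9 = 38/5
Paper: (1/5)·2 + (1/5)·7 + (3/5)·4 = 21/5
Scissors: (1/5)·8 + (1/5)·9 + (3/5)·5 = 32/5
Highest expected payoff is 38/5, from Rock.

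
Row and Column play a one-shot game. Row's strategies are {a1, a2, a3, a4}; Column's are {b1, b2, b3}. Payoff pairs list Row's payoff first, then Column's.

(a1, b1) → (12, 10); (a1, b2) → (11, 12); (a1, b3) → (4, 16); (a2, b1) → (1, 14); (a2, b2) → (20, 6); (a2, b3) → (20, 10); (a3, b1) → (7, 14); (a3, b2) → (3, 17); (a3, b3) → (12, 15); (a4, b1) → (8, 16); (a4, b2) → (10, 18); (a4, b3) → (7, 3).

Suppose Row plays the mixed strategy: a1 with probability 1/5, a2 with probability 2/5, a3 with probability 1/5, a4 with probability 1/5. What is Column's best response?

Compute Column's expected payoff from each pure strategy against the given mix.
b1: (1/5)·10 + (2/5)·14 + (1/5)·14 + (1/5)·16 = 68/5
b2: (1/5)·12 + (2/5)·6 + (1/5)·17 + (1/5)·18 = 59/5
b3: (1/5)·16 + (2/5)·10 + (1/5)·15 + (1/5)·3 = 54/5
Highest expected payoff is 68/5, from b1.

b1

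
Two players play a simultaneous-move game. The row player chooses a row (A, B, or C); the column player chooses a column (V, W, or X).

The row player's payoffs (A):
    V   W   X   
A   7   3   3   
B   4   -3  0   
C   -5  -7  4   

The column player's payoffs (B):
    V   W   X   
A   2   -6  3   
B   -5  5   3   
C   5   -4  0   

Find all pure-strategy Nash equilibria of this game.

None

A profile is a Nash equilibrium when each player is best-responding to the other.
The row player's best responses — vs V: A (payoff 7); vs W: A (payoff 3); vs X: C (payoff 4).
The column player's best responses — vs A: X (payoff 3); vs B: W (payoff 5); vs C: V (payoff 5).
No cell has both players best-responding. For instance, the row player's best reply to V is A, but against A the column player prefers X over V.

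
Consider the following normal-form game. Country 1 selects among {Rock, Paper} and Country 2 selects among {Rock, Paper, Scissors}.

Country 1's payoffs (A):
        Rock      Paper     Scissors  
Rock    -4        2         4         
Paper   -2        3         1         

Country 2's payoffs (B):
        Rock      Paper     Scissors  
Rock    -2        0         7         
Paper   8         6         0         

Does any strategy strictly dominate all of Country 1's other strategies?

None

A strategy is strictly dominant if it gives Country 1 a strictly higher payoff than every other strategy, against every choice by the opponent.
Rock is not dominant: against Rock, Paper gives -2 > -4.
Paper is not dominant: against Scissors, Rock gives 4 > 1.
No single strategy is best against every opponent action.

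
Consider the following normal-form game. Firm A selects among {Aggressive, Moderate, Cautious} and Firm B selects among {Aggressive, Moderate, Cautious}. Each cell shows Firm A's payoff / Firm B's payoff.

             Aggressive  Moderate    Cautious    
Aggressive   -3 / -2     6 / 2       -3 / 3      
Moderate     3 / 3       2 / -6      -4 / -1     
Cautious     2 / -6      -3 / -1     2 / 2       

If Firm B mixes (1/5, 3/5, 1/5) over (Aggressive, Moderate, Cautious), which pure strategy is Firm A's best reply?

Compute Firm A's expected payoff from each pure strategy against the given mix.
Aggressive: (1/5)·(-3) + (3/5)·6 + (1/5)·(-3) = 12/5
Moderate: (1/5)·3 + (3/5)·2 + (1/5)·(-4) = 1
Cautious: (1/5)·2 + (3/5)·(-3) + (1/5)·2 = -1
Highest expected payoff is 12/5, from Aggressive.

Aggressive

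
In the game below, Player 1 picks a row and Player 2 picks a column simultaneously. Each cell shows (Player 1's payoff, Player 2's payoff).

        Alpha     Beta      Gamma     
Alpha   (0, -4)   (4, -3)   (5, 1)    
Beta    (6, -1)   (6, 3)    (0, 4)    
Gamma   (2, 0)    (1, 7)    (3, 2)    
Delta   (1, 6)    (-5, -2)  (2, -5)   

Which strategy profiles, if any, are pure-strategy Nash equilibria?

Find each player's best response to every opponent strategy; NE are the intersections.
Player 1's best responses — vs Alpha: Beta (payoff 6); vs Beta: Beta (payoff 6); vs Gamma: Alpha (payoff 5).
Player 2's best responses — vs Alpha: Gamma (payoff 1); vs Beta: Gamma (payoff 4); vs Gamma: Beta (payoff 7); vs Delta: Alpha (payoff 6).
The only mutual best response is (Alpha, Gamma); neither player gains by switching there.

(Alpha, Gamma)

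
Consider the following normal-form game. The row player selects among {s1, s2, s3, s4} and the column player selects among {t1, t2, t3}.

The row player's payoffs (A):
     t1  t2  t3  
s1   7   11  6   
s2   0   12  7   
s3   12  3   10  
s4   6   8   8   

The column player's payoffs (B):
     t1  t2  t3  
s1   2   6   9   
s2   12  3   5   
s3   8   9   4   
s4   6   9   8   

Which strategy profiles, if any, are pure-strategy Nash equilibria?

A profile is a Nash equilibrium when each player is best-responding to the other.
The row player's best responses — vs t1: s3 (payoff 12); vs t2: s2 (payoff 12); vs t3: s3 (payoff 10).
The column player's best responses — vs s1: t3 (payoff 9); vs s2: t1 (payoff 12); vs s3: t2 (payoff 9); vs s4: t2 (payoff 9).
No cell has both players best-responding. For instance, the row player's best reply to t1 is s3, but against s3 the column player prefers t2 over t1.

No pure-strategy Nash equilibrium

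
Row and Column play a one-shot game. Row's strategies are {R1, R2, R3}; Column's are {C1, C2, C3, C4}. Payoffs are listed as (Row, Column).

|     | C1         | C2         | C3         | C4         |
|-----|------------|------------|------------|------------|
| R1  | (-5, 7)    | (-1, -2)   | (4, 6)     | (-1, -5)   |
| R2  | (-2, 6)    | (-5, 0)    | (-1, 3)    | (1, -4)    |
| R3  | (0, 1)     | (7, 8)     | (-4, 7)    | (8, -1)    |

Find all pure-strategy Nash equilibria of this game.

A profile is a Nash equilibrium when each player is best-responding to the other.
Row's best responses — vs C1: R3 (payoff 0); vs C2: R3 (payoff 7); vs C3: R1 (payoff 4); vs C4: R3 (payoff 8).
Column's best responses — vs R1: C1 (payoff 7); vs R2: C1 (payoff 6); vs R3: C2 (payoff 8).
The only mutual best response is (R3, C2); neither player gains by switching there.

(R3, C2)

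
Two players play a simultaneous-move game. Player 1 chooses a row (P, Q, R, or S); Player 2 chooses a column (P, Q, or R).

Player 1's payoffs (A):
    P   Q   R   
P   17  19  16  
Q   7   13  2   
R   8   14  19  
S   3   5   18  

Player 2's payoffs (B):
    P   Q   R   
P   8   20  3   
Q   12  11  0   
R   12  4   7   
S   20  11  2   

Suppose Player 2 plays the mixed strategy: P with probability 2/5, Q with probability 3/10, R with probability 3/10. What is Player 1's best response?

P

Player 1's best reply maximizes expected payoff against the mix.
P: (2/5)·17 + (3/10)·19 + (3/10)·16 = 173/10
Q: (2/5)·7 + (3/10)·13 + (3/10)·2 = 73/10
R: (2/5)·8 + (3/10)·14 + (3/10)·19 = 131/10
S: (2/5)·3 + (3/10)·5 + (3/10)·18 = 81/10
Highest expected payoff is 173/10, from P.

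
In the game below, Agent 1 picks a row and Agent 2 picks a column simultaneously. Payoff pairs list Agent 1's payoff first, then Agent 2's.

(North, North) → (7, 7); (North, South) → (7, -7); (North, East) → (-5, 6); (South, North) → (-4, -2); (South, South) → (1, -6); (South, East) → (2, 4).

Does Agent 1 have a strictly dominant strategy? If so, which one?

Check whether one of Agent 1's strategies beats all alternatives regardless of what the opponent does.
North is not dominant: against East, South gives 2 > -5.
South is not dominant: against North, North gives 7 > -4.
No single strategy is best against every opponent action.

None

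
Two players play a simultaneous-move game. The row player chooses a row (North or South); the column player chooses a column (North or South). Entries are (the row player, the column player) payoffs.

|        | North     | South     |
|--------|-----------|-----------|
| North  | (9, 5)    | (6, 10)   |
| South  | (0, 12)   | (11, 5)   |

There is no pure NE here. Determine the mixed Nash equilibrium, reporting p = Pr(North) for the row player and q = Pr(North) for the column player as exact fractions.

p = 7/12, q = 5/14

In a mixed NE each player is indifferent between their pure strategies, so the opponent's mix sets the indifference.
The column player indifferent between North and South: p·5 + (1−p)·12 = p·10 + (1−p)·5 ⟹ 12 + (-7)p = 5 + 5p ⟹ p = 7/12.
The row player indifferent between North and South: q·9 + (1−q)·6 = q·0 + (1−q)·11 ⟹ 6 + 3q = 11 + (-11)q ⟹ q = 5/14.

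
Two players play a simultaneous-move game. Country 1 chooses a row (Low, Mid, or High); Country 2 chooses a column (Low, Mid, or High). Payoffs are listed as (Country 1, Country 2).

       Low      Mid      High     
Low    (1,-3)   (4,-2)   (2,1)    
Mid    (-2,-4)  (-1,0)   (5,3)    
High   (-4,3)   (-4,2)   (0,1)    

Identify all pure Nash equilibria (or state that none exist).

A profile is a Nash equilibrium when each player is best-responding to the other.
Country 1's best responses — vs Low: Low (payoff 1); vs Mid: Low (payoff 4); vs High: Mid (payoff 5).
Country 2's best responses — vs Low: High (payoff 1); vs Mid: High (payoff 3); vs High: Low (payoff 3).
The only mutual best response is (Mid, High); neither player gains by switching there.

(Mid, High)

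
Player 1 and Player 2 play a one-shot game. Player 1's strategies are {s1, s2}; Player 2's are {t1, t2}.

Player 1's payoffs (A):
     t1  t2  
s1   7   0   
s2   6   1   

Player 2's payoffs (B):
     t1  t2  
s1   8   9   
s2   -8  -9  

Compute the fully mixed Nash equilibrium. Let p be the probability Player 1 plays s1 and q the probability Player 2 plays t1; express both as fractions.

Each player's mixing probability is pinned down by making the *other* player indifferent.
Player 2 indifferent between t1 and t2: p·8 + (1−p)·(-8) = p·9 + (1−p)·(-9) ⟹ (-8) + 16p = (-9) + 18p ⟹ p = 1/2.
Player 1 indifferent between s1 and s2: q·7 + (1−q)·0 = q·6 + (1−q)·1 ⟹ 0 + 7q = 1 + 5q ⟹ q = 1/2.

p = 1/2, q = 1/2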